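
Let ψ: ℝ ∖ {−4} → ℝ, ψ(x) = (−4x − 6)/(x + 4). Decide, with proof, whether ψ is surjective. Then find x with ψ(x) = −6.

-9

If ψ(x) = −4, cross-multiplying gives 1(−4x − 6) = −4(x + 4), which simplifies to −6 = −16 — false.  So −4 has no preimage and ψ is not surjective.
Solving ψ(x) = −6: cross-multiplying gives −4x − 6 = −6(x + 4), which rearranges to 2x = −18, so x = −9.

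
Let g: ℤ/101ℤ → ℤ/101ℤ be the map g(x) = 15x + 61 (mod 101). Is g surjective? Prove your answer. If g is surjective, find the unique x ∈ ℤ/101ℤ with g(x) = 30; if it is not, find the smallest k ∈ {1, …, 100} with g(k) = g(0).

Since gcd(15, 101) = 1, 15 is invertible modulo 101. Euclid's algorithm: 101 = 6·15 + 11, 15 = 1·11 + 4, 11 = 2·4 + 3, 4 = 1·3 + 1; back-substituting gives 1 = 27·15 − 4·101, so 15⁻¹ ≡ 27 (mod 101).
For any y ∈ ℤ/101ℤ, x = 27(y − 61) mod 101 satisfies g(x) = 15·27(y − 61) + 61 ≡ y (since 15·27 ≡ 1 mod 101). So every y has a preimage.
So g is surjective.
Since g is surjective, we compute g⁻¹(30): solve 15x + 61 ≡ 30 (mod 101), i.e. 15x ≡ 70 (mod 101).
Multiplying by 15⁻¹ = 27 gives x ≡ 27·70 = 1890 = 18·101 + 72 ≡ 72 (mod 101).
Check: g(72) = 15·72 + 61 = 1141 = 11·101 + 30 ≡ 30 (mod 101).

72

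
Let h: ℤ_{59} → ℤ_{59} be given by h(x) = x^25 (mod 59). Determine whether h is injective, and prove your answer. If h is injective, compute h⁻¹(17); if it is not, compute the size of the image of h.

45

Since 59 is prime, the nonzero elements of ℤ_{59} form a cyclic group of order 58.
As gcd(25, 58) = 1, raising to the 25th power is a bijection on this group: if a^25 ≡ b^25 then (ab^{−1})^25 = 1, and the only element of order dividing gcd(25, 58) = 1 is 1, so a = b.
With h(0) = 0 this makes h injective on all of ℤ_{59}, hence bijective (finite equal-size domain and codomain). In particular h is injective.
Since h is injective, we find the preimage of 17. The inverse of x ↦ x^25 on (ℤ_{59})^× is x ↦ x^7, because 25·7 = 175 = 3·58 + 1 ≡ 1 (mod 58) and x^{58} = 1 for x ≠ 0 (Fermat). So h⁻¹(17) = 17^7 mod 59.
Repeated squaring mod 59: 17^1 ≡ 17, 17^2 ≡ 17² = 289 ≡ 53, 17^4 ≡ 53² = 2809 ≡ 36. Since 7 = 4 + 2 + 1, 17^7 ≡ 36·53·17: 36·53 = 1908 ≡ 20, then 20·17 = 340 ≡ 45. So 17^7 ≡ 45 (mod 59).
Hence h⁻¹(17) = 45.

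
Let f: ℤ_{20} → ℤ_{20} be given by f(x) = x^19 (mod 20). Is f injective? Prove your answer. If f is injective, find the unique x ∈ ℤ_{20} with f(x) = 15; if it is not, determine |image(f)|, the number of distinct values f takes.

15

f(0) = 0^19 = 0.
f(10): Repeated squaring mod 20: 10^1 ≡ 10, 10^2 ≡ 10² = 100 ≡ 0, 10^4 ≡ 0² = 0, 10^8 ≡ 0² = 0, 10^16 ≡ 0² = 0. Since 19 = 16 + 2 + 1, 10^19 ≡ 0·0·10: 0·0 = 0, then 0·10 = 0. So 10^19 ≡ 0 (mod 20).
So f(0) = f(10) = 0 while 0 ≠ 10, therefore f is not injective.
Since f is not injective, we determine |image(f)|. Computing x^19 mod 20 for each x (by repeated squaring, reducing mod 20 at every step), the values f(0), f(1), …, f(19) are: 0, 1, 8, 7, 4, 5, 16, 3, 12, 9, 0, 11, 8, 17, 4, 15, 16, 13, 12, 19.
The distinct values are {0, 1, 3, 4, 5, 7, 8, 9, 11, 12, 13, 15, 16, 17, 19}; there are 15 of them.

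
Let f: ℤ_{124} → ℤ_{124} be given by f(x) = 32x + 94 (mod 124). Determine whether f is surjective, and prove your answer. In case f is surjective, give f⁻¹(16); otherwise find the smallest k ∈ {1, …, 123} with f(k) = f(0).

31

By definition, f is surjective if every y in the codomain equals f(x) for some x in the domain.
Since gcd(32, 124) = 4, we have 32x ≡ 0 (mod 4) for all x, so f(x) ≡ 2 (mod 4).
But 0 ≢ 2 (mod 4), so 0 ∈ ℤ_{124} has no preimage. So f is not surjective.
Since f is not surjective, we find the least positive k with f(k) = f(0): this means 32k ≡ 0 (mod 124), i.e. 124 ∣ 32k. Since gcd(32, 124) = 4, dividing through by 4 this holds exactly when 31 ∣ 8k, and as gcd(8, 31) = 1, exactly when 31 ∣ k.
The smallest positive such k is 31.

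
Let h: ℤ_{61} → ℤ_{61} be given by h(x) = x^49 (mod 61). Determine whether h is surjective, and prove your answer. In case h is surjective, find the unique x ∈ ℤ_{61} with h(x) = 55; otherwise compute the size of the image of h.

Since 61 is prime, the nonzero elements of ℤ_{61} form a cyclic group of order 60.
As gcd(49, 60) = 1, raising to the 49th power is a bijection on this group: if a^49 ≡ b^49 then (ab^{−1})^49 = 1, and the only element of order dividing gcd(49, 60) = 1 is 1, so a = b.
With h(0) = 0 this makes h injective on all of ℤ_{61}, hence bijective (finite equal-size domain and codomain). In particular h is surjective.
Since h is surjective, we find the preimage of 55. The inverse of x ↦ x^49 on (ℤ_{61})^× is x ↦ x^49, because 49·49 = 2401 = 40·60 + 1 ≡ 1 (mod 60) and x^{60} = 1 for x ≠ 0 (Fermat). So h⁻¹(55) = 55^49 mod 61.
Repeated squaring mod 61: 55^1 ≡ 55, 55^2 ≡ 55² = 3025 ≡ 36, 55^4 ≡ 36² = 1296 ≡ 15, 55^8 ≡ 15² = 225 ≡ 42, 55^16 ≡ 42² = 1764 ≡ 56, 55^32 ≡ 56² = 3136 ≡ 25. Since 49 = 32 + 16 + 1, 55^49 ≡ 25·56·55: 25·56 = 1400 ≡ 58, then 58·55 = 3190 ≡ 18. So 55^49 ≡ 18 (mod 61).
Hence h⁻¹(55) = 18.

18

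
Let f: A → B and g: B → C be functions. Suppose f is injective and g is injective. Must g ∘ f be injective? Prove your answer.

injective

Suppose (g ∘ f)(a) = (g ∘ f)(b), i.e. g(f(a)) = g(f(b)).
Since g is injective, f(a) = f(b). Since f is injective, a = b. Therefore g ∘ f is injective.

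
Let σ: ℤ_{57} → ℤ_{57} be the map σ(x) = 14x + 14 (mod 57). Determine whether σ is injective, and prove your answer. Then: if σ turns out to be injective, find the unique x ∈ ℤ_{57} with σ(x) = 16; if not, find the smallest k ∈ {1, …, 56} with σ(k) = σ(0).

49

Suppose σ(x_1) = σ(x_2) in ℤ_{57}. Then 14x_1 + 14 ≡ 14x_2 + 14 (mod 57), so 14(x_1 − x_2) ≡ 0 (mod 57).
Since gcd(14, 57) = 1, 14 is invertible modulo 57, hence x_1 − x_2 ≡ 0 (mod 57), i.e. x_1 = x_2.
Thus σ is injective.
We now compute 14⁻¹ mod 57 explicitly. Euclid's algorithm: 57 = 4·14 + 1; back-substituting gives 1 = 53·14 − 13·57, so 14⁻¹ ≡ 53 (mod 57).
Since σ is injective, we compute σ⁻¹(16): solve 14x + 14 ≡ 16 (mod 57), i.e. 14x ≡ 2 (mod 57).
Multiplying by 14⁻¹ = 53 gives x ≡ 53·2 = 106 = 1·57 + 49 ≡ 49 (mod 57).
Check: σ(49) = 14·49 + 14 = 700 = 12·57 + 16 ≡ 16 (mod 57).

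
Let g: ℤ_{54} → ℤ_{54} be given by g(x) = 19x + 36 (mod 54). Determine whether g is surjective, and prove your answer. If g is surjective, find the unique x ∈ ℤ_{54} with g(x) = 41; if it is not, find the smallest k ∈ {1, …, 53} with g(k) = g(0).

23

Since gcd(19, 54) = 1, 19 is invertible modulo 54. Euclid's algorithm: 54 = 2·19 + 16, 19 = 1·16 + 3, 16 = 5·3 + 1; back-substituting gives 1 = 37·19 − 13·54, so 19⁻¹ ≡ 37 (mod 54).
For any y ∈ ℤ_{54}, x = 37(y − 36) mod 54 satisfies g(x) = 19·37(y − 36) + 36 ≡ y (since 19·37 ≡ 1 mod 54). So every y has a preimage.
So g is surjective.
Since g is surjective, we compute g⁻¹(41): solve 19x + 36 ≡ 41 (mod 54), i.e. 19x ≡ 5 (mod 54).
Multiplying by 19⁻¹ = 37 gives x ≡ 37·5 = 185 = 3·54 + 23 ≡ 23 (mod 54).
Check: g(23) = 19·23 + 36 = 473 = 8·54 + 41 ≡ 41 (mod 54).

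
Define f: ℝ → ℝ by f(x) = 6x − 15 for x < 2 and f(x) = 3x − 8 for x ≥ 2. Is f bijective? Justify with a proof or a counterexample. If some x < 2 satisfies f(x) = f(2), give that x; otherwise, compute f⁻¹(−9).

Both pieces are strictly increasing (slopes 6 and 3), so each is injective on its own interval.
The left piece maps (−∞, 2) onto (−∞, −3); the right piece maps [2, ∞) onto [−2, ∞).
The images leave a gap (−3 has no preimage), so f is not surjective, hence not bijective.
Because the two images are disjoint, no x < 2 has f(x) = f(2), so we compute f⁻¹(−9): −9 lies in (−∞, −3), so solve 6x − 15 = −9: x = (−9 + 15)/6 = 1.

1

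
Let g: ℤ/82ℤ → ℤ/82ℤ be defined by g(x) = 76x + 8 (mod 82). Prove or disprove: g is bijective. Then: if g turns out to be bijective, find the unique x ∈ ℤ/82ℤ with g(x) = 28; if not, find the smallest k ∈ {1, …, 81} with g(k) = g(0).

Recall that g is injective when g(a) = g(b) forces a = b.
We have gcd(76, 82) = 2 > 1. Taking a = 0 and b = 41: g(0) = 8 and g(41) = 76·41 + 8 = 3124 ≡ 8 (mod 82).
So g(0) = g(41) while 0 ≠ 41, therefore g is not injective, hence not bijective.
Since g is not bijective, we find the least positive k with g(k) = g(0): this means 76k ≡ 0 (mod 82), i.e. 82 ∣ 76k. Since gcd(76, 82) = 2, dividing through by 2 this holds exactly when 41 ∣ 38k, and as gcd(38, 41) = 1, exactly when 41 ∣ k.
The smallest positive such k is 41.

41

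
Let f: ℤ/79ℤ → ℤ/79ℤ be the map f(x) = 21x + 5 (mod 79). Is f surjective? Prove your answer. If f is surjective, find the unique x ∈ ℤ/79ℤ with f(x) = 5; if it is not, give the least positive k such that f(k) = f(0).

Since gcd(21, 79) = 1, 21 is invertible modulo 79. Euclid's algorithm: 79 = 3·21 + 16, 21 = 1·16 + 5, 16 = 3·5 + 1; back-substituting gives 1 = 64·21 − 17·79, so 21⁻¹ ≡ 64 (mod 79).
Then y ↦ 64(y − 5) is a two-sided inverse to f, so every y ∈ ℤ/79ℤ has a preimage.
So f is surjective.
Since f is surjective, we compute f⁻¹(5): solve 21x + 5 ≡ 5 (mod 79), i.e. 21x ≡ 0 (mod 79).
Multiplying by 21⁻¹ = 64 gives x ≡ 64·0 = 0 ≡ 0 (mod 79).
Check: f(0) = 21·0 + 5 = 5 ≡ 5 (mod 79).

0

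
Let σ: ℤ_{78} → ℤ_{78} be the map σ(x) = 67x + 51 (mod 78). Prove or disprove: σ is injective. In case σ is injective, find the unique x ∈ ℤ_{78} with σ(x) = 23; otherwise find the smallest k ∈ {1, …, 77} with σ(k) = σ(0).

If σ(u) = σ(v), then 67u ≡ 67v (mod 78). Because gcd(67, 78) = 1, we may cancel 67 to get u ≡ v (mod 78).
Thus σ is injective.
We now compute 67⁻¹ mod 78 explicitly. Euclid's algorithm: 78 = 1·67 + 11, 67 = 6·11 + 1; back-substituting gives 1 = 7·67 − 6·78, so 67⁻¹ ≡ 7 (mod 78).
Since σ is injective, we compute σ⁻¹(23): solve 67x + 51 ≡ 23 (mod 78), i.e. 67x ≡ 50 (mod 78).
Multiplying by 67⁻¹ = 7 gives x ≡ 7·50 = 350 = 4·78 + 38 ≡ 38 (mod 78).
Check: σ(38) = 67·38 + 51 = 2597 = 33·78 + 23 ≡ 23 (mod 78).

38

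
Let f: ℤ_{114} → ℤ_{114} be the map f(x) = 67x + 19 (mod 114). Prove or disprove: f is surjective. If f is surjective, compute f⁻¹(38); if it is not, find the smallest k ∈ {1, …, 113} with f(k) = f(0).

By definition, surjectivity means every element of the codomain has a preimage under f.
Since gcd(67, 114) = 1, 67 is invertible modulo 114. Euclid's algorithm: 114 = 1·67 + 47, 67 = 1·47 + 20, 47 = 2·20 + 7, 20 = 2·7 + 6, 7 = 1·6 + 1; back-substituting gives 1 = 97·67 − 57·114, so 67⁻¹ ≡ 97 (mod 114).
Then y ↦ 97(y − 19) is a two-sided inverse to f, so every y ∈ ℤ_{114} has a preimage.
Hence f is surjective.
Since f is surjective, we find f⁻¹(38): we need 67x ≡ 38 − 19 ≡ 19 (mod 114). Using 67⁻¹ = 97: x ≡ 97·19 = 1843 = 16·114 + 19, so x = 19.
Check: f(19) = 67·19 + 19 = 1292 = 11·114 + 38 ≡ 38 (mod 114).

19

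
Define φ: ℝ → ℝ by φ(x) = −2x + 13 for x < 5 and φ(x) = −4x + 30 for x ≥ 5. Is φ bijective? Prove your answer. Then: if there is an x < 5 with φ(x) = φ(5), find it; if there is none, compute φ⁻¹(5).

Both pieces are strictly decreasing (slopes −2 and −4), so each is injective on its own interval.
The left piece maps (−∞, 5) onto (3, ∞); the right piece maps [5, ∞) onto (−∞, 10].
These images overlap. In particular φ(5) = 10 (right piece), and solving −2x + 13 = 10 on the left piece gives x = 3/2 < 5.
So φ(3/2) = φ(5) with 3/2 ≠ 5, and φ is not injective, hence not bijective. This x = 3/2 is the requested value below 5.

3/2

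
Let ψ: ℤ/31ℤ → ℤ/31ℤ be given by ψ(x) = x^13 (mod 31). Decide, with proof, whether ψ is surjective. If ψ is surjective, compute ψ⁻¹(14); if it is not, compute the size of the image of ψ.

19

Since 31 is prime, the nonzero elements of ℤ/31ℤ form a cyclic group of order 30.
As gcd(13, 30) = 1, raising to the 13th power is a bijection on this group: if s^13 ≡ t^13 then (st^{−1})^13 = 1, and the only element of order dividing gcd(13, 30) = 1 is 1, so s = t.
With ψ(0) = 0 this makes ψ injective on all of ℤ/31ℤ, hence bijective (finite equal-size domain and codomain). In particular ψ is surjective.
Since ψ is surjective, we find the preimage of 14. The inverse of x ↦ x^13 on (ℤ/31ℤ)^× is x ↦ x^7, because 13·7 = 91 = 3·30 + 1 ≡ 1 (mod 30) and x^{30} = 1 for x ≠ 0 (Fermat). So ψ⁻¹(14) = 14^7 mod 31.
Repeated squaring mod 31: 14^1 ≡ 14, 14^2 ≡ 14² = 196 ≡ 10, 14^4 ≡ 10² = 100 ≡ 7. Since 7 = 4 + 2 + 1, 14^7 ≡ 7·10·14: 7·10 = 70 ≡ 8, then 8·14 = 112 ≡ 19. So 14^7 ≡ 19 (mod 31).
Hence ψ⁻¹(14) = 19.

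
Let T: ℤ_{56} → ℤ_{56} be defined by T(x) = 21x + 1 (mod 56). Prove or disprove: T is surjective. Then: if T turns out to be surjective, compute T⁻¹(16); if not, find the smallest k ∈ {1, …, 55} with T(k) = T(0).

Since gcd(21, 56) = 7, we have 21x ≡ 0 (mod 7) for all x, so T(x) ≡ 1 (mod 7).
But 0 ≢ 1 (mod 7), so 0 ∈ ℤ_{56} has no preimage. So T is not surjective.
Since T is not surjective, we find the least positive k with T(k) = T(0): this means 21k ≡ 0 (mod 56), i.e. 56 ∣ 21k. Since gcd(21, 56) = 7, dividing through by 7 this holds exactly when 8 ∣ 3k, and as gcd(3, 8) = 1, exactly when 8 ∣ k.
The smallest positive such k is 8.

8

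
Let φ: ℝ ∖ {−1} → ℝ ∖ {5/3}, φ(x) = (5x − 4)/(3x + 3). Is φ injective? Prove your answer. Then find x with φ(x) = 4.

-16/7

Suppose φ(s) = φ(t). Cross-multiplying: (5s − 4)(3t + 3) = (5t − 4)(3s + 3).
Expanding both sides and cancelling the symmetric terms leaves 27·(s − t) = 0. Since 27 ≠ 0, s = t. So φ is injective.
Solving φ(x) = 4: cross-multiplying gives 5x − 4 = 4(3x + 3), which rearranges to −7x = 16, so x = −16/7.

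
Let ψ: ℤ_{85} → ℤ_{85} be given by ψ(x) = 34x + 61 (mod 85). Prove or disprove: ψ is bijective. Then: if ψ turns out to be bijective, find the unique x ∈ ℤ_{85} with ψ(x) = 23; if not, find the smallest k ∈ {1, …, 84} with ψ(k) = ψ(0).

By definition, injectivity means: for all s, t in the domain, ψ(s) = ψ(t) implies s = t.
We have gcd(34, 85) = 17 > 1. Taking s = 0 and t = 5: ψ(0) = 61 and ψ(5) = 34·5 + 61 = 231 ≡ 61 (mod 85).
So ψ(0) = ψ(5) while 0 ≠ 5, so ψ is not injective, hence not bijective.
Since ψ is not bijective, we find the least positive k with ψ(k) = ψ(0): this means 34k ≡ 0 (mod 85), i.e. 85 ∣ 34k. Since gcd(34, 85) = 17, dividing through by 17 this holds exactly when 5 ∣ 2k, and as gcd(2, 5) = 1, exactly when 5 ∣ k.
The smallest positive such k is 5.

5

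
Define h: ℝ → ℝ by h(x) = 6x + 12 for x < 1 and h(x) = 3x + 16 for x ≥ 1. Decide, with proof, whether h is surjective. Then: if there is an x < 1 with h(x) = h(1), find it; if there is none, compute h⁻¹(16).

Both pieces are strictly increasing (slopes 6 and 3), so each is injective on its own interval.
The left piece maps (−∞, 1) onto (−∞, 18); the right piece maps [1, ∞) onto [19, ∞).
The union (−∞, 18) ∪ [19, ∞) omits the interval between 18 and 19; in particular 18 has no preimage. So h is not surjective.
Because the two images are disjoint, no x < 1 has h(x) = h(1), so we compute h⁻¹(16): 16 lies in (−∞, 18), so solve 6x + 12 = 16: x = (16 − 12)/6 = 2/3.

2/3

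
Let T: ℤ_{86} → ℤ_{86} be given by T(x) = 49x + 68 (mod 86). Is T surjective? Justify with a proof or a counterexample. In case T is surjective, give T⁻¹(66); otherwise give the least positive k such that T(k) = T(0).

Since gcd(49, 86) = 1, 49 is invertible modulo 86. Euclid's algorithm: 86 = 1·49 + 37, 49 = 1·37 + 12, 37 = 3·12 + 1; back-substituting gives 1 = 79·49 − 45·86, so 49⁻¹ ≡ 79 (mod 86).
For any y ∈ ℤ_{86}, x = 79(y − 68) mod 86 satisfies T(x) = 49·79(y − 68) + 68 ≡ y (since 49·79 ≡ 1 mod 86). So every y has a preimage.
Thus T is surjective.
Since T is surjective, we find T⁻¹(66): we need 49x ≡ 66 − 68 ≡ 84 (mod 86). Using 49⁻¹ = 79: x ≡ 79·84 = 6636 = 77·86 + 14, so x = 14.
Check: T(14) = 49·14 + 68 = 754 = 8·86 + 66 ≡ 66 (mod 86).

14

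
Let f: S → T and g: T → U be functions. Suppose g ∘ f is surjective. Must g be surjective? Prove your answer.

surjective

Let c ∈ U. Since g ∘ f is surjective, some a ∈ S has g(f(a)) = c. Then b = f(a) ∈ T satisfies g(b) = c. So g is surjective.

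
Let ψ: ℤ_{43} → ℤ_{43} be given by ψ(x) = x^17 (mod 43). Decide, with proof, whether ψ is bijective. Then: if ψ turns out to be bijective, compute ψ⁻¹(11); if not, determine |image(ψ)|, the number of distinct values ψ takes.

16

Since 43 is prime, the nonzero elements of ℤ_{43} form a cyclic group of order 42.
As gcd(17, 42) = 1, raising to the 17th power is a bijection on this group: if a^17 ≡ b^17 then (ab^{−1})^17 = 1, and the only element of order dividing gcd(17, 42) = 1 is 1, so a = b.
With ψ(0) = 0 this makes ψ injective on all of ℤ_{43}, hence bijective (finite equal-size domain and codomain). In particular ψ is bijective.
Since ψ is bijective, we find the preimage of 11. The inverse of x ↦ x^17 on (ℤ_{43})^× is x ↦ x^5, because 17·5 = 85 = 2·42 + 1 ≡ 1 (mod 42) and x^{42} = 1 for x ≠ 0 (Fermat). So ψ⁻¹(11) = 11^5 mod 43.
Repeated squaring mod 43: 11^1 ≡ 11, 11^2 ≡ 11² = 121 ≡ 35, 11^4 ≡ 35² = 1225 ≡ 21. Since 5 = 4 + 1, 11^5 ≡ 21·11: 21·11 = 231 ≡ 16. So 11^5 ≡ 16 (mod 43).
Hence ψ⁻¹(11) = 16.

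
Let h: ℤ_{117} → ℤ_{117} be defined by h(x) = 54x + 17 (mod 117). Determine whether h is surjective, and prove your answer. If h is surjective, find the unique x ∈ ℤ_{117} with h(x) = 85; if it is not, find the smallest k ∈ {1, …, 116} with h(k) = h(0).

Recall: surjectivity means every element of the codomain has a preimage under h.
Since gcd(54, 117) = 9, we have 54x ≡ 0 (mod 9) for all x, so h(x) ≡ 8 (mod 9).
But 0 ≢ 8 (mod 9), so 0 ∈ ℤ_{117} has no preimage. So h is not surjective.
Since h is not surjective, we find the least positive k with h(k) = h(0): this means 54k ≡ 0 (mod 117), i.e. 117 ∣ 54k. Since gcd(54, 117) = 9, dividing through by 9 this holds exactly when 13 ∣ 6k, and as gcd(6, 13) = 1, exactly when 13 ∣ k.
The smallest positive such k is 13.

13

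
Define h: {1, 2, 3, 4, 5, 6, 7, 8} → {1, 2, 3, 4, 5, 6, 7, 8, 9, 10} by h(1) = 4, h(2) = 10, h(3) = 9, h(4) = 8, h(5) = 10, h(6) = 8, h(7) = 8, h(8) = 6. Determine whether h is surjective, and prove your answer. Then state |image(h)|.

No element maps to 1, so h is not surjective.
The image of h is {4, 6, 8, 9, 10}, which has 5 elements.

5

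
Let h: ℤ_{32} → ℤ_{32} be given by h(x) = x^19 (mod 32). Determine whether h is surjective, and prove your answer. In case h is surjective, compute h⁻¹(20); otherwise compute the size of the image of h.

h(0) = 0^19 = 0.
h(2): Repeated squaring mod 32: 2^1 ≡ 2, 2^2 ≡ 2² = 4, 2^4 ≡ 4² = 16, 2^8 ≡ 16² = 256 ≡ 0, 2^16 ≡ 0² = 0. Since 19 = 16 + 2 + 1, 2^19 ≡ 0·4·2: 0·4 = 0, then 0·2 = 0. So 2^19 ≡ 0 (mod 32).
So h(0) = h(2) = 0 while 0 ≠ 2, therefore h is not injective.
A non-injective map from the 32-element set ℤ_{32} to itself takes at most 31 distinct values, so it cannot be surjective. Hence h is not surjective.
Since h is not surjective, we determine |image(h)|. Computing x^19 mod 32 for each x (by repeated squaring, reducing mod 32 at every step), the values h(0), h(1), …, h(31) are: 0, 1, 0, 27, 0, 29, 0, 23, 0, 25, 0, 19, 0, 21, 0, 15, 0, 17, 0, 11, 0, 13, 0, 7, 0, 9, 0, 3, 0, 5, 0, 31.
The distinct values are {0, 1, 3, 5, 7, 9, 11, 13, 15, 17, 19, 21, 23, 25, 27, 29, 31}; there are 17 of them.

17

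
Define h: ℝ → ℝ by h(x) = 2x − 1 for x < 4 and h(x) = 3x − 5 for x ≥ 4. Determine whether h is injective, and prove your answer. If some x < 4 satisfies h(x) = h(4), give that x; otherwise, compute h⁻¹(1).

1

Both pieces are strictly increasing (slopes 2 and 3), so each is injective on its own interval.
The left piece maps (−∞, 4) onto (−∞, 7); the right piece maps [4, ∞) onto [7, ∞).
These images are disjoint, so no value is attained by both pieces. Hence h is injective.
Because the two images are disjoint, no x < 4 has h(x) = h(4), so we compute h⁻¹(1): 1 lies in (−∞, 7), so solve 2x − 1 = 1: x = (1 + 1)/2 = 1.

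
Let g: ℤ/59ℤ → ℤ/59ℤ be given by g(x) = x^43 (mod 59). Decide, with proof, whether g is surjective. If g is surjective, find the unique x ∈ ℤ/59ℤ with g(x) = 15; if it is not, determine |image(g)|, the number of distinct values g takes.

16

Since 59 is prime, the nonzero elements of ℤ/59ℤ form a cyclic group of order 58.
As gcd(43, 58) = 1, raising to the 43rd power is a bijection on this group: if x_1^43 ≡ x_2^43 then (x_1x_2^{−1})^43 = 1, and the only element of order dividing gcd(43, 58) = 1 is 1, so x_1 = x_2.
With g(0) = 0 this makes g injective on all of ℤ/59ℤ, hence bijective (finite equal-size domain and codomain). In particular g is surjective.
Since g is surjective, we find the preimage of 15. The inverse of x ↦ x^43 on (ℤ/59ℤ)^× is x ↦ x^27, because 43·27 = 1161 = 20·58 + 1 ≡ 1 (mod 58) and x^{58} = 1 for x ≠ 0 (Fermat). So g⁻¹(15) = 15^27 mod 59.
Repeated squaring mod 59: 15^1 ≡ 15, 15^2 ≡ 15² = 225 ≡ 48, 15^4 ≡ 48² = 2304 ≡ 3, 15^8 ≡ 3² = 9, 15^16 ≡ 9² = 81 ≡ 22. Since 27 = 16 + 8 + 2 + 1, 15^27 ≡ 22·9·48·15: 22·9 = 198 ≡ 21, then 21·48 = 1008 ≡ 5, then 5·15 = 75 ≡ 16. So 15^27 ≡ 16 (mod 59).
Hence g⁻¹(15) = 16.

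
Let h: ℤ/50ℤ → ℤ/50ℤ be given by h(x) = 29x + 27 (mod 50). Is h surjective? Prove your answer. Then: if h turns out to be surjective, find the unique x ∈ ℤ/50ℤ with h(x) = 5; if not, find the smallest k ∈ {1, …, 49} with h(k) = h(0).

32

Recall: surjectivity means every element of the codomain has a preimage under h.
Since gcd(29, 50) = 1, 29 is invertible modulo 50. Euclid's algorithm: 50 = 1·29 + 21, 29 = 1·21 + 8, 21 = 2·8 + 5, 8 = 1·5 + 3, 5 = 1·3 + 2, 3 = 1·2 + 1; back-substituting gives 1 = 19·29 − 11·50, so 29⁻¹ ≡ 19 (mod 50).
Then y ↦ 19(y − 27) is a two-sided inverse to h, so every y ∈ ℤ/50ℤ has a preimage.
Thus h is surjective.
Since h is surjective, we find h⁻¹(5): we need 29x ≡ 5 − 27 ≡ 28 (mod 50). Using 29⁻¹ = 19: x ≡ 19·28 = 532 = 10·50 + 32, so x = 32.
Check: h(32) = 29·32 + 27 = 955 = 19·50 + 5 ≡ 5 (mod 50).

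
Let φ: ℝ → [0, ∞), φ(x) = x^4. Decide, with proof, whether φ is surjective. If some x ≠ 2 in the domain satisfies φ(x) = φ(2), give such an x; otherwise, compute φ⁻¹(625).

For any y ∈ [0, ∞), x = y^{1/4} ∈ ℝ satisfies x^4 = y, so φ is surjective.
For the follow-up, such an x exists: taking x = −2 ∈ ℝ gives φ(−2) = 16 = φ(2) with −2 ≠ 2.

-2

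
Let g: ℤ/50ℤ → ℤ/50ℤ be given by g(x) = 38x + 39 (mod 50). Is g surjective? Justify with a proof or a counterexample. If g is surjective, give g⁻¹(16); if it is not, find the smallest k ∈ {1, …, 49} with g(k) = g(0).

25

Since gcd(38, 50) = 2, we have 38x ≡ 0 (mod 2) for all x, so g(x) ≡ 1 (mod 2).
But 0 ≢ 1 (mod 2), so 0 ∈ ℤ/50ℤ has no preimage. Therefore g is not surjective.
Since g is not surjective, we find the least positive k with g(k) = g(0): this means 38k ≡ 0 (mod 50), i.e. 50 ∣ 38k. Since gcd(38, 50) = 2, dividing through by 2 this holds exactly when 25 ∣ 19k, and as gcd(19, 25) = 1, exactly when 25 ∣ k.
The smallest positive such k is 25.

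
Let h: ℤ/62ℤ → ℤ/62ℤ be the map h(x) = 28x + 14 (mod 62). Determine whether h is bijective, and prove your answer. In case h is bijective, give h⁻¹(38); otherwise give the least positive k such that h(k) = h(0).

We have gcd(28, 62) = 2 > 1. Taking s = 0 and t = 31: h(0) = 14 and h(31) = 28·31 + 14 = 882 ≡ 14 (mod 62).
So h(0) = h(31) while 0 ≠ 31, hence h is not injective, hence not bijective.
Since h is not bijective, we find the least positive k with h(k) = h(0): this means 28k ≡ 0 (mod 62), i.e. 62 ∣ 28k. Since gcd(28, 62) = 2, dividing through by 2 this holds exactly when 31 ∣ 14k, and as gcd(14, 31) = 1, exactly when 31 ∣ k.
The smallest positive such k is 31.

31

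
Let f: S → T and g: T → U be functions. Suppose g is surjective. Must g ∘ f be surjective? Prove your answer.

No. Take S = {1}, T = U = {1, 2, 3}, f(1) = 1, and g = identity (surjective).
Then (g ∘ f)(1) = 1, and 3 ∈ U has no preimage under g ∘ f, so g ∘ f is not surjective.

not surjective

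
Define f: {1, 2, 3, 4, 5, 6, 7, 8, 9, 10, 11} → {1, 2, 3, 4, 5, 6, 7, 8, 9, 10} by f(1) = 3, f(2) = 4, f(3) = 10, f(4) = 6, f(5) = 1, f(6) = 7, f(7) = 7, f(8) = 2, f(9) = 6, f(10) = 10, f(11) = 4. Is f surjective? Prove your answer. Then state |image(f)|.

7

No element maps to 5, so f is not surjective.
The image of f is {1, 2, 3, 4, 6, 7, 10}, which has 7 elements.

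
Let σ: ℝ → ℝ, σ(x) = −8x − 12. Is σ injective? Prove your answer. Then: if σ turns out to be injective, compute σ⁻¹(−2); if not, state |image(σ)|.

Suppose σ(a) = σ(b). Then −8a − 12 = −8b − 12, so −8a = −8b, thus a = b.
Hence σ is injective.
Since σ is injective, we compute σ⁻¹(−2) = (−2 + 12)/(−8) = −5/4.

-5/4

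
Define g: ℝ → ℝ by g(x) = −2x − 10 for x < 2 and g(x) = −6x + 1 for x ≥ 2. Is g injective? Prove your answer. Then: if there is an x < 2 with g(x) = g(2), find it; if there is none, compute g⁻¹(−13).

1/2

Both pieces are strictly decreasing (slopes −2 and −6), so each is injective on its own interval.
The left piece maps (−∞, 2) onto (−14, ∞); the right piece maps [2, ∞) onto (−∞, −11].
These images overlap. In particular g(2) = −11 (right piece), and solving −2x − 10 = −11 on the left piece gives x = 1/2 < 2.
So g(1/2) = g(2) with 1/2 ≠ 2, and g is not injective. This x = 1/2 is the requested value below 2.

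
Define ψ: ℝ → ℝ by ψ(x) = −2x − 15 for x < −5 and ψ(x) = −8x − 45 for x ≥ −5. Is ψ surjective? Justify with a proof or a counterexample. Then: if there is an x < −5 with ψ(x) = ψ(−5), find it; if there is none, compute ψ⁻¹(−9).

-9/2

Both pieces are strictly decreasing (slopes −2 and −8), so each is injective on its own interval.
The left piece maps (−∞, −5) onto (−5, ∞); the right piece maps [−5, ∞) onto (−∞, −5].
These images together cover ℝ, so ψ is surjective.
Because the two images are disjoint, no x < −5 has ψ(x) = ψ(−5), so we compute ψ⁻¹(−9): −9 lies in (−∞, −5], so solve −8x − 45 = −9: x = (−9 + 45)/(−8) = −9/2.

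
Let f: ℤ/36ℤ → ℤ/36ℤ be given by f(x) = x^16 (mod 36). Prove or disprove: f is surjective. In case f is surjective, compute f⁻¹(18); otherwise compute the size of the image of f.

8

f(0) = 0^16 = 0.
f(6): Repeated squaring mod 36: 6^1 ≡ 6, 6^2 ≡ 6² = 36 ≡ 0, 6^4 ≡ 0² = 0, 6^8 ≡ 0² = 0, 6^16 ≡ 0² = 0. So 6^16 ≡ 0 (mod 36).
So f(0) = f(6) = 0 while 0 ≠ 6, therefore f is not injective.
A non-injective map from the 36-element set ℤ/36ℤ to itself takes at most 35 distinct values, so it cannot be surjective. Thus f is not surjective.
Since f is not surjective, we determine |image(f)|. Computing x^16 mod 36 for each x (by repeated squaring, reducing mod 36 at every step), the values f(0), f(1), …, f(35) are: 0, 1, 16, 9, 4, 13, 0, 25, 28, 9, 28, 25, 0, 13, 4, 9, 16, 1, 0, 1, 16, 9, 4, 13, 0, 25, 28, 9, 28, 25, 0, 13, 4, 9, 16, 1.
The distinct values are {0, 1, 4, 9, 13, 16, 25, 28}; there are 8 of them.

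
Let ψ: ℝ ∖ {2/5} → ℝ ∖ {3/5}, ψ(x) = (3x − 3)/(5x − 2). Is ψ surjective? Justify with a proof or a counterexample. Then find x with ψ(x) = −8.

19/43

For any y ≠ 3/5, solving y(5x − 2) = 3x − 3 for x gives a well-defined x ≠ 2/5. So ψ is surjective.
Solving ψ(x) = −8: cross-multiplying gives 3x − 3 = −8(5x − 2), which rearranges to 43x = 19, so x = 19/43.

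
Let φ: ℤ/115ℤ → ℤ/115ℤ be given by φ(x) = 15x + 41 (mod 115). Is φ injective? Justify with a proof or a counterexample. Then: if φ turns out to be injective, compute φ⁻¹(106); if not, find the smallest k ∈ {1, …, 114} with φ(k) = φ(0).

We have gcd(15, 115) = 5 > 1. Taking x_1 = 0 and x_2 = 23: φ(0) = 41 and φ(23) = 15·23 + 41 = 386 ≡ 41 (mod 115).
So φ(0) = φ(23) while 0 ≠ 23, hence φ is not injective.
Since φ is not injective, we find the least positive k with φ(k) = φ(0): this means 15k ≡ 0 (mod 115), i.e. 115 ∣ 15k. Since gcd(15, 115) = 5, dividing through by 5 this holds exactly when 23 ∣ 3k, and as gcd(3, 23) = 1, exactly when 23 ∣ k.
The smallest positive such k is 23.

23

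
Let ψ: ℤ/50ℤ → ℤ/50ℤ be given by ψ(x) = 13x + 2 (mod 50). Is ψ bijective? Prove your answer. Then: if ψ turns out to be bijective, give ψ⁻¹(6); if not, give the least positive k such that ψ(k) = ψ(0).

8

If ψ(u) = ψ(v), then 13u ≡ 13v (mod 50). Because gcd(13, 50) = 1, we may cancel 13 to get u ≡ v (mod 50).
We now compute 13⁻¹ mod 50 explicitly. Euclid's algorithm: 50 = 3·13 + 11, 13 = 1·11 + 2, 11 = 5·2 + 1; back-substituting gives 1 = 27·13 − 7·50, so 13⁻¹ ≡ 27 (mod 50).
Then y ↦ 27(y − 2) is a two-sided inverse to ψ, so every y ∈ ℤ/50ℤ has a preimage.
So ψ is bijective.
Since ψ is bijective, we compute ψ⁻¹(6): solve 13x + 2 ≡ 6 (mod 50), i.e. 13x ≡ 4 (mod 50).
Multiplying by 13⁻¹ = 27 gives x ≡ 27·4 = 108 = 2·50 + 8 ≡ 8 (mod 50).
Check: ψ(8) = 13·8 + 2 = 106 = 2·50 + 6 ≡ 6 (mod 50).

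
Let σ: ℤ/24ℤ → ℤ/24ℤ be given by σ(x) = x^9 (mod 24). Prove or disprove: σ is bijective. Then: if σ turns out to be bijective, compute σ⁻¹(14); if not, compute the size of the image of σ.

15

σ(0) = 0^9 = 0.
σ(6): Repeated squaring mod 24: 6^1 ≡ 6, 6^2 ≡ 6² = 36 ≡ 12, 6^4 ≡ 12² = 144 ≡ 0, 6^8 ≡ 0² = 0. Since 9 = 8 + 1, 6^9 ≡ 0·6: 0·6 = 0. So 6^9 ≡ 0 (mod 24).
So σ(0) = σ(6) = 0 while 0 ≠ 6, so σ is not injective, hence not bijective.
Since σ is not bijective, we determine |image(σ)|. Computing x^9 mod 24 for each x (by repeated squaring, reducing mod 24 at every step), the values σ(0), σ(1), …, σ(23) are: 0, 1, 8, 3, 16, 5, 0, 7, 8, 9, 16, 11, 0, 13, 8, 15, 16, 17, 0, 19, 8, 21, 16, 23.
The distinct values are {0, 1, 3, 5, 7, 8, 9, 11, 13, 15, 16, 17, 19, 21, 23}; there are 15 of them.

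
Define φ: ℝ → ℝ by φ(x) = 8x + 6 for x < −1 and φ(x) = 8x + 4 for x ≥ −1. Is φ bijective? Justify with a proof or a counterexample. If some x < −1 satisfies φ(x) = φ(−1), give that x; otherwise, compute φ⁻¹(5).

-5/4

Both pieces are strictly increasing (slopes 8 and 8), so each is injective on its own interval.
The left piece maps (−∞, −1) onto (−∞, −2); the right piece maps [−1, ∞) onto [−4, ∞).
These images overlap. In particular φ(−1) = −4 (right piece), and solving 8x + 6 = −4 on the left piece gives x = −5/4 < −1.
So φ(−5/4) = φ(−1) with −5/4 ≠ −1, and φ is not injective, hence not bijective. This x = −5/4 is the requested value below −1.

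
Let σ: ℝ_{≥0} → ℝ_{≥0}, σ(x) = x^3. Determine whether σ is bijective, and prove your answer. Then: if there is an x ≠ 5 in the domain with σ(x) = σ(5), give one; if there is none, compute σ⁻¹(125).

5

On ℝ_{≥0}, x ↦ x^3 is strictly increasing (injective) and for any y ∈ ℝ_{≥0} the 3rd root y^{1/3} lies in ℝ_{≥0} (surjective). So σ is bijective.
Since x ↦ x^3 is strictly increasing on ℝ_{≥0}, it is injective there, so no x ≠ 5 in the domain has σ(x) = σ(5). We therefore compute σ⁻¹(125) = 125^{1/3} = 5 (indeed 5^3 = 125).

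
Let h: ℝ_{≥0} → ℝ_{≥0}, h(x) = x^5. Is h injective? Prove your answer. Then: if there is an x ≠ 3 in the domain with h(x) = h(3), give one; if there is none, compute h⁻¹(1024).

4

On ℝ_{≥0}, x ↦ x^5 is strictly increasing, so h(a) = h(b) forces a = b. So h is injective.
Since x ↦ x^5 is strictly increasing on ℝ_{≥0}, it is injective there, so no x ≠ 3 in the domain has h(x) = h(3). We therefore compute h⁻¹(1024) = 1024^{1/5} = 4 (indeed 4^5 = 1024).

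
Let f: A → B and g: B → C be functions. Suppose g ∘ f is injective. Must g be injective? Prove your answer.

not injective

No. Take A = {0, 1}, B = {0, 1, 2, 3}, C = {0, 1, 2, 3}, f(a) = a for each a ∈ A, and g(b) = 2 if b ∈ {2, 3} else g(b) = b.
Then g ∘ f = f is injective (A ⊂ B and f is the inclusion), but g(2) = g(3) = 2 with 2 ≠ 3, so g is not injective.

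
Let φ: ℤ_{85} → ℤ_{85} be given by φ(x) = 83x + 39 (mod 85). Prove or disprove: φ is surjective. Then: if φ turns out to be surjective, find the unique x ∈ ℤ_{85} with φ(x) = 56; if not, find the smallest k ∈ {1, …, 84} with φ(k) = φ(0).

34

By definition, φ is surjective if every y in the codomain equals φ(x) for some x in the domain.
Since gcd(83, 85) = 1, 83 is invertible modulo 85. Euclid's algorithm: 85 = 1·83 + 2, 83 = 41·2 + 1; back-substituting gives 1 = 42·83 − 41·85, so 83⁻¹ ≡ 42 (mod 85).
For any y ∈ ℤ_{85}, x = 42(y − 39) mod 85 satisfies φ(x) = 83·42(y − 39) + 39 ≡ y (since 83·42 ≡ 1 mod 85). So every y has a preimage.
So φ is surjective.
Since φ is surjective, we find φ⁻¹(56): we need 83x ≡ 56 − 39 ≡ 17 (mod 85). Using 83⁻¹ = 42: x ≡ 42·17 = 714 = 8·85 + 34, so x = 34.
Check: φ(34) = 83·34 + 39 = 2861 = 33·85 + 56 ≡ 56 (mod 85).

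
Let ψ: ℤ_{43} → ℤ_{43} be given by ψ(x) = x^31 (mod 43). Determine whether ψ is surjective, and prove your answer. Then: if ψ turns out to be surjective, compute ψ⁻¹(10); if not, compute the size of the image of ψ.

Since 43 is prime, the nonzero elements of ℤ_{43} form a cyclic group of order 42.
As gcd(31, 42) = 1, raising to the 31st power is a bijection on this group: if u^31 ≡ v^31 then (uv^{−1})^31 = 1, and the only element of order dividing gcd(31, 42) = 1 is 1, so u = v.
With ψ(0) = 0 this makes ψ injective on all of ℤ_{43}, hence bijective (finite equal-size domain and codomain). In particular ψ is surjective.
Since ψ is surjective, we find the preimage of 10. The inverse of x ↦ x^31 on (ℤ_{43})^× is x ↦ x^19, because 31·19 = 589 = 14·42 + 1 ≡ 1 (mod 42) and x^{42} = 1 for x ≠ 0 (Fermat). So ψ⁻¹(10) = 10^19 mod 43.
Repeated squaring mod 43: 10^1 ≡ 10, 10^2 ≡ 10² = 100 ≡ 14, 10^4 ≡ 14² = 196 ≡ 24, 10^8 ≡ 24² = 576 ≡ 17, 10^16 ≡ 17² = 289 ≡ 31. Since 19 = 16 + 2 + 1, 10^19 ≡ 31·14·10: 31·14 = 434 ≡ 4, then 4·10 = 40. So 10^19 ≡ 40 (mod 43).
Hence ψ⁻¹(10) = 40.

40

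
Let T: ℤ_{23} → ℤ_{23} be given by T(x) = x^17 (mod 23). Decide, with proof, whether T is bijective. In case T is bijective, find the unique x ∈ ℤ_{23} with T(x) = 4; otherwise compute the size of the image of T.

16

Since 23 is prime, the nonzero elements of ℤ_{23} form a cyclic group of order 22.
As gcd(17, 22) = 1, raising to the 17th power is a bijection on this group: if s^17 ≡ t^17 then (st^{−1})^17 = 1, and the only element of order dividing gcd(17, 22) = 1 is 1, so s = t.
With T(0) = 0 this makes T injective on all of ℤ_{23}, hence bijective (finite equal-size domain and codomain). In particular T is bijective.
Since T is bijective, we find the preimage of 4. The inverse of x ↦ x^17 on (ℤ_{23})^× is x ↦ x^13, because 17·13 = 221 = 10·22 + 1 ≡ 1 (mod 22) and x^{22} = 1 for x ≠ 0 (Fermat). So T⁻¹(4) = 4^13 mod 23.
Repeated squaring mod 23: 4^1 ≡ 4, 4^2 ≡ 4² = 16, 4^4 ≡ 16² = 256 ≡ 3, 4^8 ≡ 3² = 9. Since 13 = 8 + 4 + 1, 4^13 ≡ 9·3·4: 9·3 = 27 ≡ 4, then 4·4 = 16. So 4^13 ≡ 16 (mod 23).
Hence T⁻¹(4) = 16.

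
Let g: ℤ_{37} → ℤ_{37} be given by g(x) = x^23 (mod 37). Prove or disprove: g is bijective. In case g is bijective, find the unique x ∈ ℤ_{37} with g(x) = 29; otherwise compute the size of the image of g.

23

Since 37 is prime, the nonzero elements of ℤ_{37} form a cyclic group of order 36.
As gcd(23, 36) = 1, raising to the 23rd power is a bijection on this group: if s^23 ≡ t^23 then (st^{−1})^23 = 1, and the only element of order dividing gcd(23, 36) = 1 is 1, so s = t.
With g(0) = 0 this makes g injective on all of ℤ_{37}, hence bijective (finite equal-size domain and codomain). In particular g is bijective.
Since g is bijective, we find the preimage of 29. The inverse of x ↦ x^23 on (ℤ_{37})^× is x ↦ x^11, because 23·11 = 253 = 7·36 + 1 ≡ 1 (mod 36) and x^{36} = 1 for x ≠ 0 (Fermat). So g⁻¹(29) = 29^11 mod 37.
Repeated squaring mod 37: 29^1 ≡ 29, 29^2 ≡ 29² = 841 ≡ 27, 29^4 ≡ 27² = 729 ≡ 26, 29^8 ≡ 26² = 676 ≡ 10. Since 11 = 8 + 2 + 1, 29^11 ≡ 10·27·29: 10·27 = 270 ≡ 11, then 11·29 = 319 ≡ 23. So 29^11 ≡ 23 (mod 37).
Hence g⁻¹(29) = 23.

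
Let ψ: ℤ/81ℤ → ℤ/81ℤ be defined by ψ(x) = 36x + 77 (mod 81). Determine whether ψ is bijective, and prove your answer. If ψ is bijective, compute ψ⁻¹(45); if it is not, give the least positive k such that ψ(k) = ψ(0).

We have gcd(36, 81) = 9 > 1. Taking u = 0 and v = 9: ψ(0) = 77 and ψ(9) = 36·9 + 77 = 401 ≡ 77 (mod 81).
So ψ(0) = ψ(9) while 0 ≠ 9, hence ψ is not injective, hence not bijective.
Since ψ is not bijective, we find the least positive k with ψ(k) = ψ(0): this means 36k ≡ 0 (mod 81), i.e. 81 ∣ 36k. Since gcd(36, 81) = 9, dividing through by 9 this holds exactly when 9 ∣ 4k, and as gcd(4, 9) = 1, exactly when 9 ∣ k.
The smallest positive such k is 9.

9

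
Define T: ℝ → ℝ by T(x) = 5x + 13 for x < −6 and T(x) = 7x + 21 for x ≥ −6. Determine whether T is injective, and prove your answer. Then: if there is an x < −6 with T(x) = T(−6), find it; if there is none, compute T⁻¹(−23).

-34/5

Both pieces are strictly increasing (slopes 5 and 7), so each is injective on its own interval.
The left piece maps (−∞, −6) onto (−∞, −17); the right piece maps [−6, ∞) onto [−21, ∞).
These images overlap. In particular T(−6) = −21 (right piece), and solving 5x + 13 = −21 on the left piece gives x = −34/5 < −6.
So T(−34/5) = T(−6) with −34/5 ≠ −6, and T is not injective. This x = −34/5 is the requested value below −6.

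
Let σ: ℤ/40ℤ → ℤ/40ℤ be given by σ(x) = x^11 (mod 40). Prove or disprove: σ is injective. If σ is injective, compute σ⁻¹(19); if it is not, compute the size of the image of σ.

σ(0) = 0^11 = 0.
σ(10): Repeated squaring mod 40: 10^1 ≡ 10, 10^2 ≡ 10² = 100 ≡ 20, 10^4 ≡ 20² = 400 ≡ 0, 10^8 ≡ 0² = 0. Since 11 = 8 + 2 + 1, 10^11 ≡ 0·20·10: 0·20 = 0, then 0·10 = 0. So 10^11 ≡ 0 (mod 40).
So σ(0) = σ(10) = 0 while 0 ≠ 10, hence σ is not injective.
Since σ is not injective, we determine |image(σ)|. Computing x^11 mod 40 for each x (by repeated squaring, reducing mod 40 at every step), the values σ(0), σ(1), …, σ(39) are: 0, 1, 8, 27, 24, 5, 16, 23, 32, 9, 0, 11, 8, 37, 24, 15, 16, 33, 32, 19, 0, 21, 8, 7, 24, 25, 16, 3, 32, 29, 0, 31, 8, 17, 24, 35, 16, 13, 32, 39.
The distinct values are {0, 1, 3, 5, 7, 8, 9, 11, 13, 15, 16, 17, 19, 21, 23, 24, 25, 27, 29, 31, 32, 33, 35, 37, 39}; there are 25 of them.

25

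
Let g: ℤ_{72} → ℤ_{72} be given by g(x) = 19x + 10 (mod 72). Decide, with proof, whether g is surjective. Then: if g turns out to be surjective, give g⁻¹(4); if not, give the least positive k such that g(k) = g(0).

Since gcd(19, 72) = 1, 19 is invertible modulo 72. Euclid's algorithm: 72 = 3·19 + 15, 19 = 1·15 + 4, 15 = 3·4 + 3, 4 = 1·3 + 1; back-substituting gives 1 = 19·19 − 5·72, so 19⁻¹ ≡ 19 (mod 72).
For any y ∈ ℤ_{72}, x = 19(y − 10) mod 72 satisfies g(x) = 19·19(y − 10) + 10 ≡ y (since 19·19 ≡ 1 mod 72). So every y has a preimage.
Hence g is surjective.
Since g is surjective, we find g⁻¹(4): we need 19x ≡ 4 − 10 ≡ 66 (mod 72). Using 19⁻¹ = 19: x ≡ 19·66 = 1254 = 17·72 + 30, so x = 30.
Check: g(30) = 19·30 + 10 = 580 = 8·72 + 4 ≡ 4 (mod 72).

30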